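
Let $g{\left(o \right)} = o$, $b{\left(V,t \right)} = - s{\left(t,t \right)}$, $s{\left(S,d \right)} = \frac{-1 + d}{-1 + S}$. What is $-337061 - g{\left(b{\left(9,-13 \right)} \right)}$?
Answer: $-337060$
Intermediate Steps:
$s{\left(S,d \right)} = \frac{-1 + d}{-1 + S}$
$b{\left(V,t \right)} = -1$ ($b{\left(V,t \right)} = - \frac{-1 + t}{-1 + t} = \left(-1\right) 1 = -1$)
$-337061 - g{\left(b{\left(9,-13 \right)} \right)} = -337061 - -1 = -337061 + 1 = -337060$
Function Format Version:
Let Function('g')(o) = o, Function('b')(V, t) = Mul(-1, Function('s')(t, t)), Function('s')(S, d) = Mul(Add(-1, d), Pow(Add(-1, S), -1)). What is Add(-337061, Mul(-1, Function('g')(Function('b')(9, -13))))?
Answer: -337060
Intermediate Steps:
Function('s')(S, d) = Mul(Pow(Add(-1, S), -1), Add(-1, d))
Function('b')(V, t) = -1 (Function('b')(V, t) = Mul(-1, Mul(Pow(Add(-1, t), -1), Add(-1, t))) = Mul(-1, 1) = -1)
Add(-337061, Mul(-1, Function('g')(Function('b')(9, -13)))) = Add(-337061, Mul(-1, -1)) = Add(-337061, 1) = -337060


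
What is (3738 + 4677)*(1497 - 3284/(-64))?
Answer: 208464795/16 ≈ 1.3029e+7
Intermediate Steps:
(3738 + 4677)*(1497 - 3284/(-64)) = 8415*(1497 - 3284*(-1/64)) = 8415*(1497 + 821/16) = 8415*(24773/16) = 208464795/16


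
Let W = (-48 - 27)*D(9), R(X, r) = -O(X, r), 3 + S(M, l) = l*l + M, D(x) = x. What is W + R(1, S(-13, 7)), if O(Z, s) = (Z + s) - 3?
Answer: -706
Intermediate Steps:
S(M, l) = -3 + M + l² (S(M, l) = -3 + (l*l + M) = -3 + (l² + M) = -3 + (M + l²) = -3 + M + l²)
O(Z, s) = -3 + Z + s
R(X, r) = 3 - X - r (R(X, r) = -(-3 + X + r) = 3 - X - r)
W = -675 (W = (-48 - 27)*9 = -75*9 = -675)
W + R(1, S(-13, 7)) = -675 + (3 - 1*1 - (-3 - 13 + 7²)) = -675 + (3 - 1 - (-3 - 13 + 49)) = -675 + (3 - 1 - 1*33) = -675 + (3 - 1 - 33) = -675 - 31 = -706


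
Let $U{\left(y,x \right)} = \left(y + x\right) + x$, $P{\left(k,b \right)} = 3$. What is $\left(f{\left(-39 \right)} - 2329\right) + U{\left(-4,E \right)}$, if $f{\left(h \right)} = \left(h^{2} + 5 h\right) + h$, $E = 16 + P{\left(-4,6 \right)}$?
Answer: $-1008$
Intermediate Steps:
$E = 19$ ($E = 16 + 3 = 19$)
$U{\left(y,x \right)} = y + 2 x$ ($U{\left(y,x \right)} = \left(x + y\right) + x = y + 2 x$)
$f{\left(h \right)} = h^{2} + 6 h$
$\left(f{\left(-39 \right)} - 2329\right) + U{\left(-4,E \right)} = \left(- 39 \left(6 - 39\right) - 2329\right) + \left(-4 + 2 \cdot 19\right) = \left(\left(-39\right) \left(-33\right) - 2329\right) + \left(-4 + 38\right) = \left(1287 - 2329\right) + 34 = -1042 + 34 = -1008$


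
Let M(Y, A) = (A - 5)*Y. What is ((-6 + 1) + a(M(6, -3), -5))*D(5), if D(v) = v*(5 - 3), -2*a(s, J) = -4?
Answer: -30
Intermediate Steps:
M(Y, A) = Y*(-5 + A) (M(Y, A) = (-5 + A)*Y = Y*(-5 + A))
a(s, J) = 2 (a(s, J) = -½*(-4) = 2)
D(v) = 2*v (D(v) = v*2 = 2*v)
((-6 + 1) + a(M(6, -3), -5))*D(5) = ((-6 + 1) + 2)*(2*5) = (-5 + 2)*10 = -3*10 = -30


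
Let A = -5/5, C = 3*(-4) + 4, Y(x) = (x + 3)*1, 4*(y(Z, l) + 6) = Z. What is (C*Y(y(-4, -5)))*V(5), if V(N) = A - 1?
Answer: -64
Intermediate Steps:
y(Z, l) = -6 + Z/4
Y(x) = 3 + x (Y(x) = (3 + x)*1 = 3 + x)
C = -8 (C = -12 + 4 = -8)
A = -1 (A = -5*⅕ = -1)
V(N) = -2 (V(N) = -1 - 1 = -2)
(C*Y(y(-4, -5)))*V(5) = -8*(3 + (-6 + (¼)*(-4)))*(-2) = -8*(3 + (-6 - 1))*(-2) = -8*(3 - 7)*(-2) = -8*(-4)*(-2) = 32*(-2) = -64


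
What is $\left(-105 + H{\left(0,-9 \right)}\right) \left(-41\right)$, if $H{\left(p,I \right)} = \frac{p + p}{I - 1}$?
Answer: $4305$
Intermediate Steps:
$H{\left(p,I \right)} = \frac{2 p}{-1 + I}$
$\left(-105 + H{\left(0,-9 \right)}\right) \left(-41\right) = \left(-105 + 2 \cdot 0 \frac{1}{-1 - 9}\right) \left(-41\right) = \left(-105 + 2 \cdot 0 \frac{1}{-10}\right) \left(-41\right) = \left(-105 + 2 \cdot 0 \left(- \frac{1}{10}\right)\right) \left(-41\right) = \left(-105 + 0\right) \left(-41\right) = \left(-105\right) \left(-41\right) = 4305$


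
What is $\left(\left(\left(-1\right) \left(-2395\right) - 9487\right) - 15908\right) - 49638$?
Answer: $-72638$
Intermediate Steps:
$\left(\left(\left(-1\right) \left(-2395\right) - 9487\right) - 15908\right) - 49638 = \left(\left(2395 - 9487\right) - 15908\right) - 49638 = \left(-7092 - 15908\right) - 49638 = -23000 - 49638 = -72638$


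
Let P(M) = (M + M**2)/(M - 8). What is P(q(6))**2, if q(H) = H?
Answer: 441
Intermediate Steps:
P(M) = (M + M**2)/(-8 + M)
P(q(6))**2 = (6*(1 + 6)/(-8 + 6))**2 = (6*7/(-2))**2 = (6*(-1/2)*7)**2 = (-21)**2 = 441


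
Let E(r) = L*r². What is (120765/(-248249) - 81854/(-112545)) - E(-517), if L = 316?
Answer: -2359836318842258699/27939183705 ≈ -8.4463e+7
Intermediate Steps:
E(r) = 316*r²
(120765/(-248249) - 81854/(-112545)) - E(-517) = (120765/(-248249) - 81854/(-112545)) - 316*(-517)² = (120765*(-1/248249) - 81854*(-1/112545)) - 316*267289 = (-120765/248249 + 81854/112545) - 1*84463324 = 6728676721/27939183705 - 84463324 = -2359836318842258699/27939183705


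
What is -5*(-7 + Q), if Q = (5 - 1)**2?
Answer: -45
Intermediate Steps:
Q = 16 (Q = 4**2 = 16)
-5*(-7 + Q) = -5*(-7 + 16) = -5*9 = -45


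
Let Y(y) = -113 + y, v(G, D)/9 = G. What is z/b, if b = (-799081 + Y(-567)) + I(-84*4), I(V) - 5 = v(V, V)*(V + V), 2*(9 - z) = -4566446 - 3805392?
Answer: 1046482/308093 ≈ 3.3966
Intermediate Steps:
v(G, D) = 9*G
z = 4185928 (z = 9 - (-4566446 - 3805392)/2 = 9 - 1/2*(-8371838) = 9 + 4185919 = 4185928)
I(V) = 5 + 18*V**2 (I(V) = 5 + (9*V)*(V + V) = 5 + (9*V)*(2*V) = 5 + 18*V**2)
b = 1232372 (b = (-799081 + (-113 - 567)) + (5 + 18*(-84*4)**2) = (-799081 - 680) + (5 + 18*(-336)**2) = -799761 + (5 + 18*112896) = -799761 + (5 + 2032128) = -799761 + 2032133 = 1232372)
z/b = 4185928/1232372 = 4185928*(1/1232372) = 1046482/308093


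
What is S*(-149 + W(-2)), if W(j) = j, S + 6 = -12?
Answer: 2718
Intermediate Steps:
S = -18 (S = -6 - 12 = -18)
S*(-149 + W(-2)) = -18*(-149 - 2) = -18*(-151) = 2718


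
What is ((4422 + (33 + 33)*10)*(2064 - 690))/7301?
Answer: 997524/1043 ≈ 956.40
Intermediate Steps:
((4422 + (33 + 33)*10)*(2064 - 690))/7301 = ((4422 + 66*10)*1374)*(1/7301) = ((4422 + 660)*1374)*(1/7301) = (5082*1374)*(1/7301) = 6982668*(1/7301) = 997524/1043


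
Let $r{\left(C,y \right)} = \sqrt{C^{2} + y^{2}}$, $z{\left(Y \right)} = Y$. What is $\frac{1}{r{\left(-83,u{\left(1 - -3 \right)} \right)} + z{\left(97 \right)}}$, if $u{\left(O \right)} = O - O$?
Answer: $\frac{1}{180} \approx 0.0055556$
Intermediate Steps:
$u{\left(O \right)} = 0$
$\frac{1}{r{\left(-83,u{\left(1 - -3 \right)} \right)} + z{\left(97 \right)}} = \frac{1}{\sqrt{\left(-83\right)^{2} + 0^{2}} + 97} = \frac{1}{\sqrt{6889 + 0} + 97} = \frac{1}{\sqrt{6889} + 97} = \frac{1}{83 + 97} = \frac{1}{180}$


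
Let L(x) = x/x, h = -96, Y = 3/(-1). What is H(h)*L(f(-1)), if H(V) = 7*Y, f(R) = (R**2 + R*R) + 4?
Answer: -21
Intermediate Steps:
Y = -3 (Y = 3*(-1) = -3)
f(R) = 4 + 2*R**2 (f(R) = (R**2 + R**2) + 4 = 2*R**2 + 4 = 4 + 2*R**2)
L(x) = 1
H(V) = -21 (H(V) = 7*(-3) = -21)
H(h)*L(f(-1)) = -21*1 = -21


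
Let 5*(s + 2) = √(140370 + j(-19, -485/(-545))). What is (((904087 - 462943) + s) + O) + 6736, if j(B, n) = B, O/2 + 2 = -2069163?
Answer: -3690452 + √140351/5 ≈ -3.6904e+6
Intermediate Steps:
O = -4138330 (O = -4 + 2*(-2069163) = -4 - 4138326 = -4138330)
s = -2 + √140351/5 (s = -2 + √(140370 - 19)/5 = -2 + √140351/5 ≈ 72.927)
(((904087 - 462943) + s) + O) + 6736 = (((904087 - 462943) + (-2 + √140351/5)) - 4138330) + 6736 = ((441144 + (-2 + √140351/5)) - 4138330) + 6736 = ((441142 + √140351/5) - 4138330) + 6736 = (-3697188 + √140351/5) + 6736 = -3690452 + √140351/5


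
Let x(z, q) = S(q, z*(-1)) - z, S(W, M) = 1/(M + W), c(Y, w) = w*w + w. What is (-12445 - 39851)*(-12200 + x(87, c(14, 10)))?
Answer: 14778849600/23 ≈ 6.4256e+8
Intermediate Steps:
c(Y, w) = w + w² (c(Y, w) = w² + w = w + w²)
x(z, q) = 1/(q - z) - z (x(z, q) = 1/(z*(-1) + q) - z = 1/(-z + q) - z = 1/(q - z) - z)
(-12445 - 39851)*(-12200 + x(87, c(14, 10))) = (-12445 - 39851)*(-12200 + (1 - 1*87*(10*(1 + 10) - 1*87))/(10*(1 + 10) - 1*87)) = -52296*(-12200 + (1 - 1*87*(10*11 - 87))/(10*11 - 87)) = -52296*(-12200 + (1 - 1*87*(110 - 87))/(110 - 87)) = -52296*(-12200 + (1 - 1*87*23)/23) = -52296*(-12200 + (1 - 2001)/23) = -52296*(-12200 + (1/23)*(-2000)) = -52296*(-12200 - 2000/23) = -52296*(-282600/23) = 14778849600/23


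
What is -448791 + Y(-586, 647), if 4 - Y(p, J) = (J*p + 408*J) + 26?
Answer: -333647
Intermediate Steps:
Y(p, J) = -22 - 408*J - J*p (Y(p, J) = 4 - ((J*p + 408*J) + 26) = 4 - ((408*J + J*p) + 26) = 4 - (26 + 408*J + J*p) = 4 + (-26 - 408*J - J*p) = -22 - 408*J - J*p)
-448791 + Y(-586, 647) = -448791 + (-22 - 408*647 - 1*647*(-586)) = -448791 + (-22 - 263976 + 379142) = -448791 + 115144 = -333647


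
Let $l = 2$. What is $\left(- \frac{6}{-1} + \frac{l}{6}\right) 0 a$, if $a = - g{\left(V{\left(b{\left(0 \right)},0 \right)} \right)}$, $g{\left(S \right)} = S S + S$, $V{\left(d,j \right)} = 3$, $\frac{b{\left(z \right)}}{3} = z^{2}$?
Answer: $0$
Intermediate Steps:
$b{\left(z \right)} = 3 z^{2}$
$g{\left(S \right)} = S + S^{2}$ ($g{\left(S \right)} = S^{2} + S = S + S^{2}$)
$a = -12$ ($a = - 3 \left(1 + 3\right) = - 3 \cdot 4 = \left(-1\right) 12 = -12$)
$\left(- \frac{6}{-1} + \frac{l}{6}\right) 0 a = \left(- \frac{6}{-1} + \frac{2}{6}\right) 0 \left(-12\right) = \left(\left(-6\right) \left(-1\right) + 2 \cdot \frac{1}{6}\right) 0 \left(-12\right) = \left(6 + \frac{1}{3}\right) 0 \left(-12\right) = \frac{19}{3} \cdot 0 \left(-12\right) = 0 \left(-12\right) = 0$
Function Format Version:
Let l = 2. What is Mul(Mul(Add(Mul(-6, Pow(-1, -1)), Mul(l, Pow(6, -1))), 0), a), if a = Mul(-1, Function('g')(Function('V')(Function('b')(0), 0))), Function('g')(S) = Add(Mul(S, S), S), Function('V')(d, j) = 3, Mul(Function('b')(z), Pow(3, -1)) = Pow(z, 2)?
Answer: 0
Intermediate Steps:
Function('b')(z) = Mul(3, Pow(z, 2))
Function('g')(S) = Add(S, Pow(S, 2)) (Function('g')(S) = Add(Pow(S, 2), S) = Add(S, Pow(S, 2)))
a = -12 (a = Mul(-1, Mul(3, Add(1, 3))) = Mul(-1, Mul(3, 4)) = Mul(-1, 12) = -12)
Mul(Mul(Add(Mul(-6, Pow(-1, -1)), Mul(l, Pow(6, -1))), 0), a) = Mul(Mul(Add(Mul(-6, Pow(-1, -1)), Mul(2, Pow(6, -1))), 0), -12) = Mul(Mul(Add(Mul(-6, -1), Mul(2, Rational(1, 6))), 0), -12) = Mul(Mul(Add(6, Rational(1, 3)), 0), -12) = Mul(Mul(Rational(19, 3), 0), -12) = Mul(0, -12) = 0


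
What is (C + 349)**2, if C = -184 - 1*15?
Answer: 22500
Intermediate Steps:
C = -199 (C = -184 - 15 = -199)
(C + 349)**2 = (-199 + 349)**2 = 150**2 = 22500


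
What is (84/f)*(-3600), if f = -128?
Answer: 4725/2 ≈ 2362.5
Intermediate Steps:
(84/f)*(-3600) = (84/(-128))*(-3600) = (84*(-1/128))*(-3600) = -21/32*(-3600) = 4725/2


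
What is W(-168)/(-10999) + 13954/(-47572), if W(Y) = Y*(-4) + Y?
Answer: -88728167/261622214 ≈ -0.33915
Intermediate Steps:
W(Y) = -3*Y (W(Y) = -4*Y + Y = -3*Y)
W(-168)/(-10999) + 13954/(-47572) = -3*(-168)/(-10999) + 13954/(-47572) = 504*(-1/10999) + 13954*(-1/47572) = -504/10999 - 6977/23786 = -88728167/261622214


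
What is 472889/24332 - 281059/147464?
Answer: 15723843977/897023512 ≈ 17.529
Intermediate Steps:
472889/24332 - 281059/147464 = 15723843977/897023512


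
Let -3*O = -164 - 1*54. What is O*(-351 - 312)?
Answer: -48178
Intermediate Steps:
O = 218/3 (O = -(-164 - 1*54)/3 = -(-164 - 54)/3 = -1/3*(-218) = 218/3 ≈ 72.667)
O*(-351 - 312) = 218*(-351 - 312)/3 = (218/3)*(-663) = -48178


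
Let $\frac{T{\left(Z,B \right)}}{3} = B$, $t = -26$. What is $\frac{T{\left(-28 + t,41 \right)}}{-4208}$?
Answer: $- \frac{123}{4208} \approx -0.02923$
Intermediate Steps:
$T{\left(Z,B \right)} = 3 B$
$\frac{T{\left(-28 + t,41 \right)}}{-4208} = \frac{3 \cdot 41}{-4208} = 123 \left(- \frac{1}{4208}\right) = - \frac{123}{4208}$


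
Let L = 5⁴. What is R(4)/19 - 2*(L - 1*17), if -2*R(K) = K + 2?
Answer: -23107/19 ≈ -1216.2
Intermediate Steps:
R(K) = -1 - K/2 (R(K) = -(K + 2)/2 = -(2 + K)/2 = -1 - K/2)
L = 625
R(4)/19 - 2*(L - 1*17) = (-1 - ½*4)/19 - 2*(625 - 1*17) = (-1 - 2)*(1/19) - 2*(625 - 17) = -3*1/19 - 2*608 = -3/19 - 1216 = -23107/19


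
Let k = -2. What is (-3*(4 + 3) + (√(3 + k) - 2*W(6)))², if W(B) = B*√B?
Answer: 1264 + 480*√6 ≈ 2439.8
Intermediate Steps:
W(B) = B^(3/2)
(-3*(4 + 3) + (√(3 + k) - 2*W(6)))² = (-3*(4 + 3) + (√(3 - 2) - 12*√6))² = (-3*7 + (√1 - 12*√6))² = (-21 + (1 - 12*√6))² = (-20 - 12*√6)²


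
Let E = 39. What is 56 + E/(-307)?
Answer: 17153/307 ≈ 55.873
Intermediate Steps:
56 + E/(-307) = 56 + 39/(-307) = 56 + 39*(-1/307) = 56 - 39/307 = 17153/307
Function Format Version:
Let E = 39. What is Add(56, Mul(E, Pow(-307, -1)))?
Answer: Rational(17153, 307) ≈ 55.873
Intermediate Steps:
Add(56, Mul(E, Pow(-307, -1))) = Add(56, Mul(39, Pow(-307, -1))) = Add(56, Mul(39, Rational(-1, 307))) = Add(56, Rational(-39, 307)) = Rational(17153, 307)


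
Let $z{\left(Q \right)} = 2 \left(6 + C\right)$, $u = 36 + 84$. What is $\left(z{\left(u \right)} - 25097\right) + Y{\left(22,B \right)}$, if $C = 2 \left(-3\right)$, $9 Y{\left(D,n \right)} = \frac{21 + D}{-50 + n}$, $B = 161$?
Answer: $- \frac{25071860}{999} \approx -25097.0$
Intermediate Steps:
$Y{\left(D,n \right)} = \frac{21 + D}{9 \left(-50 + n\right)}$ ($Y{\left(D,n \right)} = \frac{\left(21 + D\right) \frac{1}{-50 + n}}{9} = \frac{\frac{1}{-50 + n} \left(21 + D\right)}{9} = \frac{21 + D}{9 \left(-50 + n\right)}$)
$u = 120$
$C = -6$
$z{\left(Q \right)} = 0$ ($z{\left(Q \right)} = 2 \left(6 - 6\right) = 2 \cdot 0 = 0$)
$\left(z{\left(u \right)} - 25097\right) + Y{\left(22,B \right)} = \left(0 - 25097\right) + \frac{21 + 22}{9 \left(-50 + 161\right)} = -25097 + \frac{1}{9} \cdot \frac{1}{111} \cdot 43 = -25097 + \frac{43}{999} = - \frac{25071860}{999}$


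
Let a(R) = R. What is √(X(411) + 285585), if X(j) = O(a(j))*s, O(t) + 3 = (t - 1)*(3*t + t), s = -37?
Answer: 2*I*√6163446 ≈ 4965.3*I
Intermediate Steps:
O(t) = -3 + 4*t*(-1 + t) (O(t) = -3 + (t - 1)*(3*t + t) = -3 + (-1 + t)*(4*t) = -3 + 4*t*(-1 + t))
X(j) = 111 - 148*j² + 148*j (X(j) = (-3 - 4*j + 4*j²)*(-37) = 111 - 148*j² + 148*j)
√(X(411) + 285585) = √((111 - 148*411² + 148*411) + 285585) = √((111 - 148*168921 + 60828) + 285585) = √((111 - 25000308 + 60828) + 285585) = √(-24939369 + 285585) = √(-24653784) = 2*I*√6163446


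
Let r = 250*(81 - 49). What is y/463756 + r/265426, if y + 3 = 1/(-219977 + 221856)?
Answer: 871210531383/28911444900653 ≈ 0.030134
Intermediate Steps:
r = 8000 (r = 250*32 = 8000)
y = -5636/1879 (y = -3 + 1/(-219977 + 221856) = -3 + 1/1879 = -5636/1879 ≈ -2.9995)
y/463756 + r/265426 = -5636/1879/463756 + 8000/265426 = -5636/1879*1/463756 + 8000*(1/265426) = -1409/217849381 + 4000/132713 = 871210531383/28911444900653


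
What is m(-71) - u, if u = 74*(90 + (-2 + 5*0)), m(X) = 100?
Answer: -6412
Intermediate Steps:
u = 6512 (u = 74*(90 + (-2 + 0)) = 74*(90 - 2) = 74*88 = 6512)
m(-71) - u = 100 - 1*6512 = 100 - 6512 = -6412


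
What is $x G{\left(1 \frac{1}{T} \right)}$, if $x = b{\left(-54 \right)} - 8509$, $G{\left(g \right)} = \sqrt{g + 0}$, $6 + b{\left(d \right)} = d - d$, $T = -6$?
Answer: $- \frac{8515 i \sqrt{6}}{6} \approx - 3476.2 i$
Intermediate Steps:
$b{\left(d \right)} = -6$ ($b{\left(d \right)} = -6 + \left(d - d\right) = -6 + 0 = -6$)
$G{\left(g \right)} = \sqrt{g}$
$x = -8515$ ($x = -6 - 8509 = -8515$)
$x G{\left(1 \frac{1}{T} \right)} = - 8515 \sqrt{1 \frac{1}{-6}} = - 8515 \sqrt{1 \left(- \frac{1}{6}\right)} = - 8515 \sqrt{- \frac{1}{6}} = - 8515 \frac{i \sqrt{6}}{6} = - \frac{8515 i \sqrt{6}}{6}$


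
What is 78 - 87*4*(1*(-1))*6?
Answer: 2166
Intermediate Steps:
78 - 87*4*(1*(-1))*6 = 78 - 87*4*(-1)*6 = 78 - (-348)*6 = 78 - 87*(-24) = 78 + 2088 = 2166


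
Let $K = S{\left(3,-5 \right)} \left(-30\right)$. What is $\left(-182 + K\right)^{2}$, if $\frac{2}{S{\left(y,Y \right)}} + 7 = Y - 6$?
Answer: $\frac{287296}{9} \approx 31922.0$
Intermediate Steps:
$S{\left(y,Y \right)} = \frac{2}{-13 + Y}$ ($S{\left(y,Y \right)} = \frac{2}{-7 + \left(Y - 6\right)} = \frac{2}{-7 + \left(-6 + Y\right)} = \frac{2}{-13 + Y}$)
$K = \frac{10}{3}$ ($K = \frac{2}{-13 - 5} \left(-30\right) = \frac{2}{-18} \left(-30\right) = 2 \left(- \frac{1}{18}\right) \left(-30\right) = \left(- \frac{1}{9}\right) \left(-30\right) = \frac{10}{3} \approx 3.3333$)
$\left(-182 + K\right)^{2} = \left(-182 + \frac{10}{3}\right)^{2} = \left(- \frac{536}{3}\right)^{2} = \frac{287296}{9}$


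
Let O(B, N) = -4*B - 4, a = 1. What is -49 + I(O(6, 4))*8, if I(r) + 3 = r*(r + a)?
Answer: 5975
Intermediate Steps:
O(B, N) = -4 - 4*B
I(r) = -3 + r*(1 + r) (I(r) = -3 + r*(r + 1) = -3 + r*(1 + r))
-49 + I(O(6, 4))*8 = -49 + (-3 + (-4 - 4*6) + (-4 - 4*6)**2)*8 = -49 + (-3 + (-4 - 24) + (-4 - 24)**2)*8 = -49 + (-3 - 28 + (-28)**2)*8 = -49 + (-3 - 28 + 784)*8 = -49 + 753*8 = -49 + 6024 = 5975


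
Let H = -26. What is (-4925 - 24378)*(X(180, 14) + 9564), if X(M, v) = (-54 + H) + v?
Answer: -278319894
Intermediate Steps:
X(M, v) = -80 + v (X(M, v) = (-54 - 26) + v = -80 + v)
(-4925 - 24378)*(X(180, 14) + 9564) = (-4925 - 24378)*((-80 + 14) + 9564) = -29303*(-66 + 9564) = -29303*9498 = -278319894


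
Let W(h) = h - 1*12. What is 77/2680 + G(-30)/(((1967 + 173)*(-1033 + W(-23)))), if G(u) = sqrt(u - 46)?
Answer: 77/2680 - I*sqrt(19)/1142760 ≈ 0.028731 - 3.8144e-6*I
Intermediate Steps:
W(h) = -12 + h (W(h) = h - 12 = -12 + h)
G(u) = sqrt(-46 + u)
77/2680 + G(-30)/(((1967 + 173)*(-1033 + W(-23)))) = 77/2680 + sqrt(-46 - 30)/(((1967 + 173)*(-1033 + (-12 - 23)))) = 77*(1/2680) + sqrt(-76)/((2140*(-1033 - 35))) = 77/2680 + (2*I*sqrt(19))/((2140*(-1068))) = 77/2680 + (2*I*sqrt(19))/(-2285520) = 77/2680 + (2*I*sqrt(19))*(-1/2285520) = 77/2680 - I*sqrt(19)/1142760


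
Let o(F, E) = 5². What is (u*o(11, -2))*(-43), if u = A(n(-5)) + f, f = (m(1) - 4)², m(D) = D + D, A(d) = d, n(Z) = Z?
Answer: 1075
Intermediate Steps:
o(F, E) = 25
m(D) = 2*D
f = 4 (f = (2*1 - 4)² = (2 - 4)² = (-2)² = 4)
u = -1 (u = -5 + 4 = -1)
(u*o(11, -2))*(-43) = -1*25*(-43) = -25*(-43) = 1075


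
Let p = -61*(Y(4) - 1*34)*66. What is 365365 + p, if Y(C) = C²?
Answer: 437833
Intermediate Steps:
p = 72468 (p = -61*(4² - 1*34)*66 = -61*(16 - 34)*66 = -61*(-18)*66 = 1098*66 = 72468)
365365 + p = 365365 + 72468 = 437833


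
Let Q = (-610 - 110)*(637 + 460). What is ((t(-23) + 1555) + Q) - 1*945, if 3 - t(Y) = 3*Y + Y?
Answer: -789135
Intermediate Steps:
Q = -789840 (Q = -720*1097 = -789840)
t(Y) = 3 - 4*Y (t(Y) = 3 - (3*Y + Y) = 3 - 4*Y)
((t(-23) + 1555) + Q) - 1*945 = (((3 - 4*(-23)) + 1555) - 789840) - 1*945 = (((3 + 92) + 1555) - 789840) - 945 = ((95 + 1555) - 789840) - 945 = (1650 - 789840) - 945 = -788190 - 945 = -789135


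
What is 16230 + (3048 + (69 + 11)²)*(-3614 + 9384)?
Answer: 54531190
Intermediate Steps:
16230 + (3048 + (69 + 11)²)*(-3614 + 9384) = 16230 + (3048 + 80²)*5770 = 16230 + (3048 + 6400)*5770 = 16230 + 9448*5770 = 16230 + 54514960 = 54531190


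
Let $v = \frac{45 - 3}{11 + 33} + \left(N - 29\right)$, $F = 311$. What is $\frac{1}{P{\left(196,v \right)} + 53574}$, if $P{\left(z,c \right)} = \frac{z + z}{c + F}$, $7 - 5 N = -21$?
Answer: $\frac{31741}{1700535454} \approx 1.8665 \cdot 10^{-5}$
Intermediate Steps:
$N = \frac{28}{5}$ ($N = \frac{7}{5} - - \frac{21}{5} = \frac{7}{5} + \frac{21}{5} = \frac{28}{5} \approx 5.6$)
$v = - \frac{2469}{110}$ ($v = \frac{45 - 3}{11 + 33} + \left(\frac{28}{5} - 29\right) = \frac{42}{44} - \frac{117}{5} = 42 \cdot \frac{1}{44} - \frac{117}{5} = \frac{21}{22} - \frac{117}{5} = - \frac{2469}{110} \approx -22.445$)
$P{\left(z,c \right)} = \frac{2 z}{311 + c}$ ($P{\left(z,c \right)} = \frac{z + z}{c + 311} = \frac{2 z}{311 + c}$)
$\frac{1}{P{\left(196,v \right)} + 53574} = \frac{1}{2 \cdot 196 \frac{1}{311 - \frac{2469}{110}} + 53574} = \frac{1}{2 \cdot 196 \frac{1}{\frac{31741}{110}} + 53574} = \frac{1}{2 \cdot 196 \cdot \frac{110}{31741} + 53574} = \frac{1}{\frac{43120}{31741} + 53574} = \frac{1}{\frac{1700535454}{31741}} = \frac{31741}{1700535454}$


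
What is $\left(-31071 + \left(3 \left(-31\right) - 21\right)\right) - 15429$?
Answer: $-46614$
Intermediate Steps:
$\left(-31071 + \left(3 \left(-31\right) - 21\right)\right) - 15429 = \left(-31071 - 114\right) - 15429 = -31185 - 15429 = -46614$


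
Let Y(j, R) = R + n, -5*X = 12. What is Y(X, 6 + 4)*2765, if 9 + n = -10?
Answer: -24885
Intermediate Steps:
X = -12/5 (X = -1/5*12 = -12/5 ≈ -2.4000)
n = -19 (n = -9 - 10 = -19)
Y(j, R) = -19 + R (Y(j, R) = R - 19 = -19 + R)
Y(X, 6 + 4)*2765 = (-19 + (6 + 4))*2765 = (-19 + 10)*2765 = -9*2765 = -24885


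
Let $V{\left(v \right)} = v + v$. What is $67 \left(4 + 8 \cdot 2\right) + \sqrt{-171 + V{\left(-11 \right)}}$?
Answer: $1340 + i \sqrt{193} \approx 1340.0 + 13.892 i$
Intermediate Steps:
$V{\left(v \right)} = 2 v$
$67 \left(4 + 8 \cdot 2\right) + \sqrt{-171 + V{\left(-11 \right)}} = 67 \left(4 + 8 \cdot 2\right) + \sqrt{-171 + 2 \left(-11\right)} = 67 \left(4 + 16\right) + \sqrt{-171 - 22} = 67 \cdot 20 + \sqrt{-193} = 1340 + i \sqrt{193}$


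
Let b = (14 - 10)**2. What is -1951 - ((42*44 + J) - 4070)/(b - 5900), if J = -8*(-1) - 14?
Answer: -2870478/1471 ≈ -1951.4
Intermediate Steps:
b = 16 (b = 4**2 = 16)
J = -6 (J = 8 - 14 = -6)
-1951 - ((42*44 + J) - 4070)/(b - 5900) = -1951 - ((42*44 - 6) - 4070)/(16 - 5900) = -1951 - ((1848 - 6) - 4070)/(-5884) = -1951 - (1842 - 4070)*(-1)/5884 = -1951 - (-2228)*(-1)/5884 = -1951 - 1*557/1471 = -1951 - 557/1471 = -2870478/1471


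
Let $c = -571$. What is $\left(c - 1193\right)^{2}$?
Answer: $3111696$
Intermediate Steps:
$\left(c - 1193\right)^{2} = \left(-571 - 1193\right)^{2} = \left(-1764\right)^{2} = 3111696$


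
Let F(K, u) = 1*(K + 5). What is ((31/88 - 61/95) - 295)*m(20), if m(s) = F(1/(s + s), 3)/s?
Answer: -496193223/6688000 ≈ -74.192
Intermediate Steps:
F(K, u) = 5 + K (F(K, u) = 1*(5 + K) = 5 + K)
m(s) = (5 + 1/(2*s))/s (m(s) = (5 + 1/(s + s))/s = (5 + 1/(2*s))/s)
((31/88 - 61/95) - 295)*m(20) = ((31/88 - 61/95) - 295)*((½)*(1 + 10*20)/20²) = ((31*(1/88) - 61*1/95) - 295)*((½)*(1/400)*(1 + 200)) = ((31/88 - 61/95) - 295)*((½)*(1/400)*201) = (-2423/8360 - 295)*(201/800) = -2468623/8360*201/800 = -496193223/6688000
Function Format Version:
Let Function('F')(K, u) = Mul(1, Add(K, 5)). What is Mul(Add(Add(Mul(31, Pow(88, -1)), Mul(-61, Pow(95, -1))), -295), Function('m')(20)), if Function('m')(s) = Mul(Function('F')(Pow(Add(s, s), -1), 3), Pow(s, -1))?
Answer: Rational(-496193223, 6688000) ≈ -74.192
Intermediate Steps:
Function('F')(K, u) = Add(5, K) (Function('F')(K, u) = Mul(1, Add(5, K)) = Add(5, K))
Function('m')(s) = Mul(Pow(s, -1), Add(5, Mul(Rational(1, 2), Pow(s, -1)))) (Function('m')(s) = Mul(Add(5, Pow(Add(s, s), -1)), Pow(s, -1)) = Mul(Add(5, Pow(Mul(2, s), -1)), Pow(s, -1)) = Mul(Add(5, Mul(Rational(1, 2), Pow(s, -1))), Pow(s, -1)) = Mul(Pow(s, -1), Add(5, Mul(Rational(1, 2), Pow(s, -1)))))
Mul(Add(Add(Mul(31, Pow(88, -1)), Mul(-61, Pow(95, -1))), -295), Function('m')(20)) = Mul(Add(Add(Mul(31, Pow(88, -1)), Mul(-61, Pow(95, -1))), -295), Mul(Rational(1, 2), Pow(20, -2), Add(1, Mul(10, 20)))) = Mul(Add(Add(Mul(31, Rational(1, 88)), Mul(-61, Rational(1, 95))), -295), Mul(Rational(1, 2), Rational(1, 400), Add(1, 200))) = Mul(Add(Add(Rational(31, 88), Rational(-61, 95)), -295), Mul(Rational(1, 2), Rational(1, 400), 201)) = Mul(Add(Rational(-2423, 8360), -295), Rational(201, 800)) = Mul(Rational(-2468623, 8360), Rational(201, 800)) = Rational(-496193223, 6688000)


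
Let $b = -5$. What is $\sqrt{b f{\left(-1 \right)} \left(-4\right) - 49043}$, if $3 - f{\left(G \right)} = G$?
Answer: $i \sqrt{48963} \approx 221.28 i$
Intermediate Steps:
$f{\left(G \right)} = 3 - G$
$\sqrt{b f{\left(-1 \right)} \left(-4\right) - 49043} = \sqrt{- 5 \left(3 - -1\right) \left(-4\right) - 49043} = \sqrt{- 5 \left(3 + 1\right) \left(-4\right) - 49043} = \sqrt{\left(-5\right) 4 \left(-4\right) - 49043} = \sqrt{\left(-20\right) \left(-4\right) - 49043} = \sqrt{80 - 49043} = \sqrt{-48963} = i \sqrt{48963}$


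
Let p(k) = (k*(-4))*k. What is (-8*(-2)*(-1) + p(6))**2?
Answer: 25600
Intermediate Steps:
p(k) = -4*k**2 (p(k) = (-4*k)*k = -4*k**2)
(-8*(-2)*(-1) + p(6))**2 = (-8*(-2)*(-1) - 4*6**2)**2 = (16*(-1) - 4*36)**2 = (-16 - 144)**2 = (-160)**2 = 25600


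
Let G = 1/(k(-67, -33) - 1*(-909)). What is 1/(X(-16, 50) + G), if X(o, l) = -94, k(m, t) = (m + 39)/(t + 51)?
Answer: -8167/767689 ≈ -0.010638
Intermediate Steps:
k(m, t) = (39 + m)/(51 + t)
G = 9/8167 (G = 1/((39 - 67)/(51 - 33) - 1*(-909)) = 1/(-28/18 + 909) = 1/((1/18)*(-28) + 909) = 1/(-14/9 + 909) = 1/(8167/9) = 9/8167 ≈ 0.0011020)
1/(X(-16, 50) + G) = 1/(-94 + 9/8167) = 1/(-767689/8167) = -8167/767689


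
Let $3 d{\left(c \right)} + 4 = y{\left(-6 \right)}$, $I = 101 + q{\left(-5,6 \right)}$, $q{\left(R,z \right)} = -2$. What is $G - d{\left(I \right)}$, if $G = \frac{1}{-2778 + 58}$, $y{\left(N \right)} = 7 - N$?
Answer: $- \frac{8161}{2720} \approx -3.0004$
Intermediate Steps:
$I = 99$ ($I = 101 - 2 = 99$)
$d{\left(c \right)} = 3$ ($d{\left(c \right)} = - \frac{4}{3} + \frac{7 - -6}{3} = - \frac{4}{3} + \frac{7 + 6}{3} = - \frac{4}{3} + \frac{1}{3} \cdot 13 = - \frac{4}{3} + \frac{13}{3} = 3$)
$G = - \frac{1}{2720}$ ($G = \frac{1}{-2720} = - \frac{1}{2720} \approx -0.00036765$)
$G - d{\left(I \right)} = - \frac{1}{2720} - 3 = - \frac{8161}{2720}$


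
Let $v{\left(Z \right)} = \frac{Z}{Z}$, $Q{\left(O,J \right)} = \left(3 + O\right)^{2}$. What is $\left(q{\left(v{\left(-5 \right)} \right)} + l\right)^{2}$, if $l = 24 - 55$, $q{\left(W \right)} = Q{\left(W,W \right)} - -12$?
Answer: $9$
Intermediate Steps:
$v{\left(Z \right)} = 1$
$q{\left(W \right)} = 12 + \left(3 + W\right)^{2}$ ($q{\left(W \right)} = \left(3 + W\right)^{2} - -12 = \left(3 + W\right)^{2} + 12 = 12 + \left(3 + W\right)^{2}$)
$l = -31$ ($l = 24 - 55 = -31$)
$\left(q{\left(v{\left(-5 \right)} \right)} + l\right)^{2} = \left(\left(12 + \left(3 + 1\right)^{2}\right) - 31\right)^{2} = \left(\left(12 + 4^{2}\right) - 31\right)^{2} = \left(\left(12 + 16\right) - 31\right)^{2} = \left(28 - 31\right)^{2} = \left(-3\right)^{2} = 9$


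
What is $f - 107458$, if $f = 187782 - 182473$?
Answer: $-102149$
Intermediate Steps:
$f = 5309$ ($f = 187782 - 182473 = 5309$)
$f - 107458 = 5309 - 107458 = -102149$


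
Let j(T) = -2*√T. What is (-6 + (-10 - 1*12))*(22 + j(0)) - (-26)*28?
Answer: 112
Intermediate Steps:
(-6 + (-10 - 1*12))*(22 + j(0)) - (-26)*28 = (-6 + (-10 - 1*12))*(22 - 2*√0) - (-26)*28 = (-6 + (-10 - 12))*(22 - 2*0) - 26*(-28) = (-6 - 22)*(22 + 0) + 728 = -28*22 + 728 = -616 + 728 = 112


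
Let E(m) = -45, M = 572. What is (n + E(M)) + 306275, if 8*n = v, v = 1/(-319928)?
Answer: 783772411519/2559424 ≈ 3.0623e+5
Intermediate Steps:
v = -1/319928 ≈ -3.1257e-6
n = -1/2559424 (n = (⅛)*(-1/319928) = -1/2559424 ≈ -3.9071e-7)
(n + E(M)) + 306275 = (-1/2559424 - 45) + 306275 = -115174081/2559424 + 306275 = 783772411519/2559424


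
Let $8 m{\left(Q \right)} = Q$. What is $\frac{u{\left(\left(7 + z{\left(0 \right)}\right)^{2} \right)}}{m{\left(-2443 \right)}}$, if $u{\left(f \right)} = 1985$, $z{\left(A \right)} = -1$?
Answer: $- \frac{15880}{2443} \approx -6.5002$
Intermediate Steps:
$m{\left(Q \right)} = \frac{Q}{8}$
$\frac{u{\left(\left(7 + z{\left(0 \right)}\right)^{2} \right)}}{m{\left(-2443 \right)}} = \frac{1985}{\frac{1}{8} \left(-2443\right)} = \frac{1985}{- \frac{2443}{8}} = 1985 \left(- \frac{8}{2443}\right) = - \frac{15880}{2443}$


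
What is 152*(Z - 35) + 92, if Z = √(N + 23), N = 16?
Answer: -5228 + 152*√39 ≈ -4278.8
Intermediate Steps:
Z = √39 (Z = √(16 + 23) = √39 ≈ 6.2450)
152*(Z - 35) + 92 = 152*(√39 - 35) + 92 = 152*(-35 + √39) + 92 = (-5320 + 152*√39) + 92 = -5228 + 152*√39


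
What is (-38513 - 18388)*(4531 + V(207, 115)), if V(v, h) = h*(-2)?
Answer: -244731201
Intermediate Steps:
V(v, h) = -2*h
(-38513 - 18388)*(4531 + V(207, 115)) = (-38513 - 18388)*(4531 - 2*115) = -56901*(4531 - 230) = -56901*4301 = -244731201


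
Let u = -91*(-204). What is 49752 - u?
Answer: 31188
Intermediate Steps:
u = 18564
49752 - u = 49752 - 1*18564 = 49752 - 18564 = 31188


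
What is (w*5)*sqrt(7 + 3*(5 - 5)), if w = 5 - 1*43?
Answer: -190*sqrt(7) ≈ -502.69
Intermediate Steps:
w = -38 (w = 5 - 43 = -38)
(w*5)*sqrt(7 + 3*(5 - 5)) = (-38*5)*sqrt(7 + 3*(5 - 5)) = -190*sqrt(7 + 3*0) = -190*sqrt(7 + 0) = -190*sqrt(7)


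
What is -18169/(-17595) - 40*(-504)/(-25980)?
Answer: 1955257/7618635 ≈ 0.25664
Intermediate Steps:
-18169/(-17595) - 40*(-504)/(-25980) = -18169*(-1/17595) + 20160*(-1/25980) = 18169/17595 - 336/433 = 1955257/7618635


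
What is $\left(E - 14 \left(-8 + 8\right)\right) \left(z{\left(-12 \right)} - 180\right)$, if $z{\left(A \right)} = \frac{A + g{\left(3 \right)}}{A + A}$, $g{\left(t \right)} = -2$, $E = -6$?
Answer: $\frac{2153}{2} \approx 1076.5$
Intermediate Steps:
$z{\left(A \right)} = \frac{-2 + A}{2 A}$ ($z{\left(A \right)} = \frac{A - 2}{A + A} = \frac{-2 + A}{2 A}$)
$\left(E - 14 \left(-8 + 8\right)\right) \left(z{\left(-12 \right)} - 180\right) = \left(-6 - 14 \left(-8 + 8\right)\right) \left(\frac{-2 - 12}{2 \left(-12\right)} - 180\right) = \left(-6 - 0\right) \left(\frac{1}{2} \left(- \frac{1}{12}\right) \left(-14\right) - 180\right) = \left(-6 + 0\right) \left(\frac{7}{12} - 180\right) = \left(-6\right) \left(- \frac{2153}{12}\right) = \frac{2153}{2}$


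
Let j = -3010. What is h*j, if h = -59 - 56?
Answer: 346150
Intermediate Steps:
h = -115
h*j = -115*(-3010) = 346150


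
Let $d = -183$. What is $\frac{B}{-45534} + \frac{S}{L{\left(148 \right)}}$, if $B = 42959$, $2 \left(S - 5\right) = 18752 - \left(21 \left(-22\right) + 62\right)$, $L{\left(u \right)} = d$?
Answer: $- \frac{148040917}{2777574} \approx -53.299$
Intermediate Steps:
$L{\left(u \right)} = -183$
$S = 9581$ ($S = 5 + \frac{18752 - \left(21 \left(-22\right) + 62\right)}{2} = 5 + \frac{18752 - \left(-462 + 62\right)}{2} = 5 + \frac{18752 - -400}{2} = 5 + \frac{18752 + 400}{2} = 5 + \frac{1}{2} \cdot 19152 = 5 + 9576 = 9581$)
$\frac{B}{-45534} + \frac{S}{L{\left(148 \right)}} = \frac{42959}{-45534} + \frac{9581}{-183} = 42959 \left(- \frac{1}{45534}\right) + 9581 \left(- \frac{1}{183}\right) = - \frac{42959}{45534} - \frac{9581}{183} = - \frac{148040917}{2777574}$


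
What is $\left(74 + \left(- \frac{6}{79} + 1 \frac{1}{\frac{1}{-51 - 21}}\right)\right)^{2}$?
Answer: $\frac{23104}{6241} \approx 3.702$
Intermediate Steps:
$\left(74 + \left(- \frac{6}{79} + 1 \frac{1}{\frac{1}{-51 - 21}}\right)\right)^{2} = \left(74 + \left(\left(-6\right) \frac{1}{79} + 1 \frac{1}{\frac{1}{-72}}\right)\right)^{2} = \left(74 + \left(- \frac{6}{79} + 1 \frac{1}{- \frac{1}{72}}\right)\right)^{2} = \left(74 + \left(- \frac{6}{79} + 1 \left(-72\right)\right)\right)^{2} = \left(74 - \frac{5694}{79}\right)^{2} = \left(\frac{152}{79}\right)^{2} = \frac{23104}{6241}$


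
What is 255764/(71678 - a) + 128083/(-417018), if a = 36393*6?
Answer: -7840337887/3823012515 ≈ -2.0508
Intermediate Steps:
a = 218358
255764/(71678 - a) + 128083/(-417018) = 255764/(71678 - 1*218358) + 128083/(-417018) = 255764/(71678 - 218358) + 128083*(-1/417018) = 255764/(-146680) - 128083/417018 = 255764*(-1/146680) - 128083/417018 = -63941/36670 - 128083/417018 = -7840337887/3823012515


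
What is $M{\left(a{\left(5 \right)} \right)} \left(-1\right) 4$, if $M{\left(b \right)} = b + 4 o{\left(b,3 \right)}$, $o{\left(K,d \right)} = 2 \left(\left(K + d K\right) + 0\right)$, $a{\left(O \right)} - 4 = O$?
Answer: $-1188$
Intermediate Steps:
$a{\left(O \right)} = 4 + O$
$o{\left(K,d \right)} = 2 K + 2 K d$ ($o{\left(K,d \right)} = 2 \left(\left(K + K d\right) + 0\right) = 2 \left(K + K d\right) = 2 K + 2 K d$)
$M{\left(b \right)} = 33 b$ ($M{\left(b \right)} = b + 4 \cdot 2 b \left(1 + 3\right) = b + 4 \cdot 2 b 4 = b + 4 \cdot 8 b = b + 32 b = 33 b$)
$M{\left(a{\left(5 \right)} \right)} \left(-1\right) 4 = 33 \left(4 + 5\right) \left(-1\right) 4 = 33 \cdot 9 \left(-1\right) 4 = 297 \left(-1\right) 4 = \left(-297\right) 4 = -1188$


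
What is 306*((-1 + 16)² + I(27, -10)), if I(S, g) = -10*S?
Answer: -13770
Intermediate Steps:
306*((-1 + 16)² + I(27, -10)) = 306*((-1 + 16)² - 10*27) = 306*(15² - 270) = 306*(225 - 270) = 306*(-45) = -13770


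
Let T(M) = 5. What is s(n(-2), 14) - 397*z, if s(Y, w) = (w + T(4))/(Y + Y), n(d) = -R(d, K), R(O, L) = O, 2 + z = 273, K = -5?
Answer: -430329/4 ≈ -1.0758e+5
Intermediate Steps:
z = 271 (z = -2 + 273 = 271)
n(d) = -d
s(Y, w) = (5 + w)/(2*Y) (s(Y, w) = (w + 5)/(Y + Y) = (5 + w)/((2*Y)) = (5 + w)*(1/(2*Y)) = (5 + w)/(2*Y))
s(n(-2), 14) - 397*z = (5 + 14)/(2*((-1*(-2)))) - 397*271 = (½)*19/2 - 107587 = (½)*(½)*19 - 107587 = 19/4 - 107587 = -430329/4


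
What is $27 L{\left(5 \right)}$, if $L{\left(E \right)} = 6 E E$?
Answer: $4050$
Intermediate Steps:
$L{\left(E \right)} = 6 E^{2}$
$27 L{\left(5 \right)} = 27 \cdot 6 \cdot 5^{2} = 27 \cdot 6 \cdot 25 = 27 \cdot 150 = 4050$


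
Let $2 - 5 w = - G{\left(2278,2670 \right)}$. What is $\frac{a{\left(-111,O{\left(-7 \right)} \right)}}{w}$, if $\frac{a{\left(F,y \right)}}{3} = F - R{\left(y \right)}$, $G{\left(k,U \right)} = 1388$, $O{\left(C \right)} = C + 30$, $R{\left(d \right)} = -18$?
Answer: $- \frac{279}{278} \approx -1.0036$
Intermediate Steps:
$O{\left(C \right)} = 30 + C$
$w = 278$ ($w = \frac{2}{5} - \frac{\left(-1\right) 1388}{5} = \frac{2}{5} - - \frac{1388}{5} = \frac{2}{5} + \frac{1388}{5} = 278$)
$a{\left(F,y \right)} = 54 + 3 F$ ($a{\left(F,y \right)} = 3 \left(F - -18\right) = 3 \left(F + 18\right) = 3 \left(18 + F\right) = 54 + 3 F$)
$\frac{a{\left(-111,O{\left(-7 \right)} \right)}}{w} = \frac{54 + 3 \left(-111\right)}{278} = \left(54 - 333\right) \frac{1}{278} = \left(-279\right) \frac{1}{278} = - \frac{279}{278}$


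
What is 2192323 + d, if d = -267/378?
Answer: 276232609/126 ≈ 2.1923e+6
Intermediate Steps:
d = -89/126 (d = -267*1/378 = -89/126 ≈ -0.70635)
2192323 + d = 2192323 - 89/126 = 276232609/126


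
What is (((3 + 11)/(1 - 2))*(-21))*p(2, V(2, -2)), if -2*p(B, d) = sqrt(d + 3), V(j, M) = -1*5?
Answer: -147*I*sqrt(2) ≈ -207.89*I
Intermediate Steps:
V(j, M) = -5
p(B, d) = -sqrt(3 + d)/2 (p(B, d) = -sqrt(d + 3)/2 = -sqrt(3 + d)/2)
(((3 + 11)/(1 - 2))*(-21))*p(2, V(2, -2)) = (((3 + 11)/(1 - 2))*(-21))*(-sqrt(3 - 5)/2) = ((14/(-1))*(-21))*(-I*sqrt(2)/2) = ((14*(-1))*(-21))*(-I*sqrt(2)/2) = (-14*(-21))*(-I*sqrt(2)/2) = 294*(-I*sqrt(2)/2) = -147*I*sqrt(2)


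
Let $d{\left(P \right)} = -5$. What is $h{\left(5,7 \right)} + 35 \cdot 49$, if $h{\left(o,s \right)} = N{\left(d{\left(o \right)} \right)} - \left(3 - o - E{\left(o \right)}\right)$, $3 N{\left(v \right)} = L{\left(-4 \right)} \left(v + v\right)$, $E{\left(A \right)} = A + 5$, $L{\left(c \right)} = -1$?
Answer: $\frac{5191}{3} \approx 1730.3$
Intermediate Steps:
$E{\left(A \right)} = 5 + A$
$N{\left(v \right)} = - \frac{2 v}{3}$ ($N{\left(v \right)} = \frac{\left(-1\right) \left(v + v\right)}{3} = \frac{\left(-1\right) 2 v}{3} = \frac{\left(-2\right) v}{3} = - \frac{2 v}{3}$)
$h{\left(o,s \right)} = \frac{16}{3} + 2 o$ ($h{\left(o,s \right)} = \left(- \frac{2}{3}\right) \left(-5\right) + \left(\left(5 + o\right) - \left(3 - o\right)\right) = \frac{10}{3} + \left(\left(5 + o\right) + \left(-3 + o\right)\right) = \frac{10}{3} + \left(2 + 2 o\right) = \frac{16}{3} + 2 o$)
$h{\left(5,7 \right)} + 35 \cdot 49 = \left(\frac{16}{3} + 2 \cdot 5\right) + 35 \cdot 49 = \left(\frac{16}{3} + 10\right) + 1715 = \frac{46}{3} + 1715 = \frac{5191}{3}$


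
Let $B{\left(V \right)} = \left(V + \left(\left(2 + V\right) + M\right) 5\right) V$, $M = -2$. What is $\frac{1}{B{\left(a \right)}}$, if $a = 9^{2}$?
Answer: $\frac{1}{39366} \approx 2.5403 \cdot 10^{-5}$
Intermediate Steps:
$a = 81$
$B{\left(V \right)} = 6 V^{2}$ ($B{\left(V \right)} = \left(V + \left(\left(2 + V\right) - 2\right) 5\right) V = \left(V + V 5\right) V = \left(V + 5 V\right) V = 6 V V = 6 V^{2}$)
$\frac{1}{B{\left(a \right)}} = \frac{1}{6 \cdot 81^{2}} = \frac{1}{6 \cdot 6561} = \frac{1}{39366}$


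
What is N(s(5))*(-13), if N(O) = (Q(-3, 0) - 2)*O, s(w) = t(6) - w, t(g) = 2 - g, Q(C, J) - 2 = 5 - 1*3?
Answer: 234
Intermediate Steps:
Q(C, J) = 4 (Q(C, J) = 2 + (5 - 1*3) = 2 + (5 - 3) = 2 + 2 = 4)
s(w) = -4 - w (s(w) = (2 - 1*6) - w = (2 - 6) - w = -4 - w)
N(O) = 2*O (N(O) = (4 - 2)*O = 2*O)
N(s(5))*(-13) = (2*(-4 - 1*5))*(-13) = (2*(-4 - 5))*(-13) = (2*(-9))*(-13) = -18*(-13) = 234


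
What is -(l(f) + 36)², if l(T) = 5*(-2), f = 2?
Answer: -676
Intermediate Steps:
l(T) = -10
-(l(f) + 36)² = -(-10 + 36)² = -1*26² = -1*676 = -676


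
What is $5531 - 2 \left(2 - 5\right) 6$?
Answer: $199116$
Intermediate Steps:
$5531 - 2 \left(2 - 5\right) 6 = 5531 \left(-2\right) \left(-3\right) 6 = 5531 \cdot 6 \cdot 6 = 5531 \cdot 36 = 199116$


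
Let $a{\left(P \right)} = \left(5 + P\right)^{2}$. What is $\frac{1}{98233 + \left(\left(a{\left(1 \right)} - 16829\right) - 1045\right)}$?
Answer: $\frac{1}{80395} \approx 1.2439 \cdot 10^{-5}$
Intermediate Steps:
$\frac{1}{98233 + \left(\left(a{\left(1 \right)} - 16829\right) - 1045\right)} = \frac{1}{98233 - \left(17874 - \left(5 + 1\right)^{2}\right)} = \frac{1}{98233 - \left(17874 - 36\right)} = \frac{1}{98233 + \left(\left(36 - 16829\right) - 1045\right)} = \frac{1}{98233 - 17838} = \frac{1}{80395}$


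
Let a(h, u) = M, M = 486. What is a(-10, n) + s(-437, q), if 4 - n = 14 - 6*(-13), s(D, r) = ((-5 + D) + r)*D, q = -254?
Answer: 304638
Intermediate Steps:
s(D, r) = D*(-5 + D + r) (s(D, r) = (-5 + D + r)*D = D*(-5 + D + r))
n = -88 (n = 4 - (14 - 6*(-13)) = 4 - (14 + 78) = 4 - 1*92 = 4 - 92 = -88)
a(h, u) = 486
a(-10, n) + s(-437, q) = 486 - 437*(-5 - 437 - 254) = 486 - 437*(-696) = 486 + 304152 = 304638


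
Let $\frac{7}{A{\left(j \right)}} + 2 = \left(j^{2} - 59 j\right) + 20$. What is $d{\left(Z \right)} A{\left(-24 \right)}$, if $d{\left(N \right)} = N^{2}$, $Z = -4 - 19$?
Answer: $\frac{3703}{2010} \approx 1.8423$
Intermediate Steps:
$A{\left(j \right)} = \frac{7}{18 + j^{2} - 59 j}$ ($A{\left(j \right)} = \frac{7}{-2 + \left(\left(j^{2} - 59 j\right) + 20\right)} = \frac{7}{-2 + \left(20 + j^{2} - 59 j\right)} = \frac{7}{18 + j^{2} - 59 j}$)
$Z = -23$ ($Z = -4 - 19 = -23$)
$d{\left(Z \right)} A{\left(-24 \right)} = \left(-23\right)^{2} \frac{7}{18 + \left(-24\right)^{2} - -1416} = 529 \frac{7}{18 + 576 + 1416} = 529 \cdot \frac{7}{2010} = \frac{3703}{2010}$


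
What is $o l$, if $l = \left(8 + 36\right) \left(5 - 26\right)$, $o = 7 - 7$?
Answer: $0$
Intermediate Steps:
$o = 0$ ($o = 7 - 7 = 0$)
$l = -924$ ($l = 44 \left(-21\right) = -924$)
$o l = 0 \left(-924\right) = 0$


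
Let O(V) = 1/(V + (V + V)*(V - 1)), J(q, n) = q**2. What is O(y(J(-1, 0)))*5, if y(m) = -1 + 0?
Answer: 5/3 ≈ 1.6667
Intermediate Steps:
y(m) = -1
O(V) = 1/(V + 2*V*(-1 + V)) (O(V) = 1/(V + (2*V)*(-1 + V)) = 1/(V + 2*V*(-1 + V)))
O(y(J(-1, 0)))*5 = (1/((-1)*(-1 + 2*(-1))))*5 = -1/(-1 - 2)*5 = -1/(-3)*5 = -1*(-1/3)*5 = (1/3)*5 = 5/3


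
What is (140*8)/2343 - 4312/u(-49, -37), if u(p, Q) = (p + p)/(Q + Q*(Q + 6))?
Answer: 114433240/2343 ≈ 48841.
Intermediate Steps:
u(p, Q) = 2*p/(Q + Q*(6 + Q)) (u(p, Q) = (2*p)/(Q + Q*(6 + Q)) = 2*p/(Q + Q*(6 + Q)))
(140*8)/2343 - 4312/u(-49, -37) = (140*8)/2343 - 4312/(2*(-49)/(-37*(7 - 37))) = 1120*(1/2343) - 4312/(2*(-49)*(-1/37)/(-30)) = 1120/2343 - 4312/(2*(-49)*(-1/37)*(-1/30)) = 1120/2343 - 4312/(-49/555) = 1120/2343 - 4312*(-555/49) = 1120/2343 + 48840 = 114433240/2343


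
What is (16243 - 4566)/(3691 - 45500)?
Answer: -11677/41809 ≈ -0.27929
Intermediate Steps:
(16243 - 4566)/(3691 - 45500) = 11677/(-41809) = 11677*(-1/41809) = -11677/41809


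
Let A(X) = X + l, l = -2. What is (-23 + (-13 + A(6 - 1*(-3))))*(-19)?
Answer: 551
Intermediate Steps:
A(X) = -2 + X (A(X) = X - 2 = -2 + X)
(-23 + (-13 + A(6 - 1*(-3))))*(-19) = (-23 + (-13 + (-2 + (6 - 1*(-3)))))*(-19) = (-23 + (-13 + (-2 + (6 + 3))))*(-19) = (-23 + (-13 + (-2 + 9)))*(-19) = (-23 + (-13 + 7))*(-19) = (-23 - 6)*(-19) = -29*(-19) = 551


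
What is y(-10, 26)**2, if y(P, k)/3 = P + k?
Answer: 2304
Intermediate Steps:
y(P, k) = 3*P + 3*k (y(P, k) = 3*(P + k) = 3*P + 3*k)
y(-10, 26)**2 = (3*(-10) + 3*26)**2 = (-30 + 78)**2 = 48**2 = 2304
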